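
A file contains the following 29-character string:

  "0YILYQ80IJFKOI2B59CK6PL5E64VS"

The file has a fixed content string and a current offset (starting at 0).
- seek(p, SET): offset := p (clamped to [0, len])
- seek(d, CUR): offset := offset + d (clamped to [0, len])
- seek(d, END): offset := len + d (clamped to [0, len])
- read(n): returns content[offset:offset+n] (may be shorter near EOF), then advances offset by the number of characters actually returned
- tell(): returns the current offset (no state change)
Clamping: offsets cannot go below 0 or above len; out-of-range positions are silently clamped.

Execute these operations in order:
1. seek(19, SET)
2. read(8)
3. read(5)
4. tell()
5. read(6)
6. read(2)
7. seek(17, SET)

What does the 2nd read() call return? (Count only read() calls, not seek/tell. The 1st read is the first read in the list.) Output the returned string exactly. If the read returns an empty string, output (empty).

After 1 (seek(19, SET)): offset=19
After 2 (read(8)): returned 'K6PL5E64', offset=27
After 3 (read(5)): returned 'VS', offset=29
After 4 (tell()): offset=29
After 5 (read(6)): returned '', offset=29
After 6 (read(2)): returned '', offset=29
After 7 (seek(17, SET)): offset=17

Answer: VS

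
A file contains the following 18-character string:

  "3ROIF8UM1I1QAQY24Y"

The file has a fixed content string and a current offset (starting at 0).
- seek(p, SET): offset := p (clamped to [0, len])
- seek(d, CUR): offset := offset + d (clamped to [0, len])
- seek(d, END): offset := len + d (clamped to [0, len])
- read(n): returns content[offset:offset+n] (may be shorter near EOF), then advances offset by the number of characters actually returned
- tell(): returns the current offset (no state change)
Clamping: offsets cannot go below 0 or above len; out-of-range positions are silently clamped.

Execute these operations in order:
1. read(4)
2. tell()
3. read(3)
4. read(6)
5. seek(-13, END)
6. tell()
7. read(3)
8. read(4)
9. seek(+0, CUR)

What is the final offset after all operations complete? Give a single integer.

After 1 (read(4)): returned '3ROI', offset=4
After 2 (tell()): offset=4
After 3 (read(3)): returned 'F8U', offset=7
After 4 (read(6)): returned 'M1I1QA', offset=13
After 5 (seek(-13, END)): offset=5
After 6 (tell()): offset=5
After 7 (read(3)): returned '8UM', offset=8
After 8 (read(4)): returned '1I1Q', offset=12
After 9 (seek(+0, CUR)): offset=12

Answer: 12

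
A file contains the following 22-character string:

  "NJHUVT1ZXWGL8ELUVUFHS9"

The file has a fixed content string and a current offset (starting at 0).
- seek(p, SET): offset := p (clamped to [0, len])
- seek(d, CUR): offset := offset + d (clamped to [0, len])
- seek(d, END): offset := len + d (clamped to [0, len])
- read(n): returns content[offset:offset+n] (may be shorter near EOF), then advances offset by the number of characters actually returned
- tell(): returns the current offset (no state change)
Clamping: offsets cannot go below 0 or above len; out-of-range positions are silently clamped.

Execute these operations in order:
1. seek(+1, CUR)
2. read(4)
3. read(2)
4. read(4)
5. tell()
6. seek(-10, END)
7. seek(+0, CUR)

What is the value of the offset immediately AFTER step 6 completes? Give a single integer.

After 1 (seek(+1, CUR)): offset=1
After 2 (read(4)): returned 'JHUV', offset=5
After 3 (read(2)): returned 'T1', offset=7
After 4 (read(4)): returned 'ZXWG', offset=11
After 5 (tell()): offset=11
After 6 (seek(-10, END)): offset=12

Answer: 12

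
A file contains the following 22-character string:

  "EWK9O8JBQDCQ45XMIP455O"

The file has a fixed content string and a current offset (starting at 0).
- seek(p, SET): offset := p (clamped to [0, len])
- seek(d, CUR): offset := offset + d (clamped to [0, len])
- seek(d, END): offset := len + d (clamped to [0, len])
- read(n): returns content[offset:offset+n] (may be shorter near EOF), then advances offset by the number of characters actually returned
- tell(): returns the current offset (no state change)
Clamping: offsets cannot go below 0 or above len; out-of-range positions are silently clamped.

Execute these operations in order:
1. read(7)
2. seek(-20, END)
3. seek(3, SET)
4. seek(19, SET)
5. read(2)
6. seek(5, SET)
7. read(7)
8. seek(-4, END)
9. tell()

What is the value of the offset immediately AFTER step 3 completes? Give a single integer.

After 1 (read(7)): returned 'EWK9O8J', offset=7
After 2 (seek(-20, END)): offset=2
After 3 (seek(3, SET)): offset=3

Answer: 3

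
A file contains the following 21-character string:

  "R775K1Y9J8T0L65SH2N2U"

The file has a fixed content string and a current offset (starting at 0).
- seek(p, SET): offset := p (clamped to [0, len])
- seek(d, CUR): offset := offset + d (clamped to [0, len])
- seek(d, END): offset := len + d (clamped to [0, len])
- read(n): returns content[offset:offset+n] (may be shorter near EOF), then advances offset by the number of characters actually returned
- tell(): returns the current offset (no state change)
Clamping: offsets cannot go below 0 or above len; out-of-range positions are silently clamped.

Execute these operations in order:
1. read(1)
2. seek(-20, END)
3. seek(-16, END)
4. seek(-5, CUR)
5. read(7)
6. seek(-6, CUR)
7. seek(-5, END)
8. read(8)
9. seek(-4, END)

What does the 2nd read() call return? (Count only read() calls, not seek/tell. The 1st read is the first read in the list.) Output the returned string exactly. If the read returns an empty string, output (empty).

After 1 (read(1)): returned 'R', offset=1
After 2 (seek(-20, END)): offset=1
After 3 (seek(-16, END)): offset=5
After 4 (seek(-5, CUR)): offset=0
After 5 (read(7)): returned 'R775K1Y', offset=7
After 6 (seek(-6, CUR)): offset=1
After 7 (seek(-5, END)): offset=16
After 8 (read(8)): returned 'H2N2U', offset=21
After 9 (seek(-4, END)): offset=17

Answer: R775K1Y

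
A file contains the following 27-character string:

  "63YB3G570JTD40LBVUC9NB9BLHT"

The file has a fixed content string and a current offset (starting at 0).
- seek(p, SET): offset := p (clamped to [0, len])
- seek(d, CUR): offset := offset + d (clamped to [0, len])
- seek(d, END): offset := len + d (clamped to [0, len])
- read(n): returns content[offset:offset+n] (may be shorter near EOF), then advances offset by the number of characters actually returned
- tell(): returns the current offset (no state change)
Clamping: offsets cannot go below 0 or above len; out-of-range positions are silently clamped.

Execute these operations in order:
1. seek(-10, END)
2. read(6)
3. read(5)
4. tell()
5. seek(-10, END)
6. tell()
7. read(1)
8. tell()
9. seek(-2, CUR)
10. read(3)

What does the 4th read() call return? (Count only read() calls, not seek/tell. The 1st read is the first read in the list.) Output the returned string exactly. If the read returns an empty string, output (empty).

Answer: VUC

Derivation:
After 1 (seek(-10, END)): offset=17
After 2 (read(6)): returned 'UC9NB9', offset=23
After 3 (read(5)): returned 'BLHT', offset=27
After 4 (tell()): offset=27
After 5 (seek(-10, END)): offset=17
After 6 (tell()): offset=17
After 7 (read(1)): returned 'U', offset=18
After 8 (tell()): offset=18
After 9 (seek(-2, CUR)): offset=16
After 10 (read(3)): returned 'VUC', offset=19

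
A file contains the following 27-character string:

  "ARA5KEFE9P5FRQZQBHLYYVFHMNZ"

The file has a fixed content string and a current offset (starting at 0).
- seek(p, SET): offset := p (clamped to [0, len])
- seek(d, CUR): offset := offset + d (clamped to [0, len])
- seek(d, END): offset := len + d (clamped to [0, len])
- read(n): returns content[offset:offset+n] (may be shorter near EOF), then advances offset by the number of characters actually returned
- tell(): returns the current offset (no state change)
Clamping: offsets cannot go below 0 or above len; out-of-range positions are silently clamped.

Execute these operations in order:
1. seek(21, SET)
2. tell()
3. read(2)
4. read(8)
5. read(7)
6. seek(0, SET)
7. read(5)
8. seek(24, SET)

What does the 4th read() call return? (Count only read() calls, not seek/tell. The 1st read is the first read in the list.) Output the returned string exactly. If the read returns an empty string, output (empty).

After 1 (seek(21, SET)): offset=21
After 2 (tell()): offset=21
After 3 (read(2)): returned 'VF', offset=23
After 4 (read(8)): returned 'HMNZ', offset=27
After 5 (read(7)): returned '', offset=27
After 6 (seek(0, SET)): offset=0
After 7 (read(5)): returned 'ARA5K', offset=5
After 8 (seek(24, SET)): offset=24

Answer: ARA5K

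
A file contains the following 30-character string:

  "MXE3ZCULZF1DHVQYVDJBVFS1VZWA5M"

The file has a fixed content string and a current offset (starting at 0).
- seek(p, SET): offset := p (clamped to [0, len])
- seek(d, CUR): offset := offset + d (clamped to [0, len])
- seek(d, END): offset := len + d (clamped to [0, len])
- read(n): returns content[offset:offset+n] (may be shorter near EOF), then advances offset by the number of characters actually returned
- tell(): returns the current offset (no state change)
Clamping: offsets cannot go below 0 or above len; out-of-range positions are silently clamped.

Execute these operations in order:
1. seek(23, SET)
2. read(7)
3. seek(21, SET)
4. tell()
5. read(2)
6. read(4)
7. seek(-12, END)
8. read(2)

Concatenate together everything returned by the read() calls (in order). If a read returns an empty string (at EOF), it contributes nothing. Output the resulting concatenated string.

Answer: 1VZWA5MFS1VZWJB

Derivation:
After 1 (seek(23, SET)): offset=23
After 2 (read(7)): returned '1VZWA5M', offset=30
After 3 (seek(21, SET)): offset=21
After 4 (tell()): offset=21
After 5 (read(2)): returned 'FS', offset=23
After 6 (read(4)): returned '1VZW', offset=27
After 7 (seek(-12, END)): offset=18
After 8 (read(2)): returned 'JB', offset=20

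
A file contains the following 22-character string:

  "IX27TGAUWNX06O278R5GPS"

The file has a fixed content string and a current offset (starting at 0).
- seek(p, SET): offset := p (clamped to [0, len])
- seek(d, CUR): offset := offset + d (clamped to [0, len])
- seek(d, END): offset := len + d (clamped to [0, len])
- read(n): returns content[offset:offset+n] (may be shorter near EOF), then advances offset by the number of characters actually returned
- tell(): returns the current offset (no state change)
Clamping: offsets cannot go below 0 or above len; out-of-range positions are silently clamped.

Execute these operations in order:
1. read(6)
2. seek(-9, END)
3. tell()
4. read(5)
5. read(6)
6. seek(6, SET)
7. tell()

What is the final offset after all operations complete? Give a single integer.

After 1 (read(6)): returned 'IX27TG', offset=6
After 2 (seek(-9, END)): offset=13
After 3 (tell()): offset=13
After 4 (read(5)): returned 'O278R', offset=18
After 5 (read(6)): returned '5GPS', offset=22
After 6 (seek(6, SET)): offset=6
After 7 (tell()): offset=6

Answer: 6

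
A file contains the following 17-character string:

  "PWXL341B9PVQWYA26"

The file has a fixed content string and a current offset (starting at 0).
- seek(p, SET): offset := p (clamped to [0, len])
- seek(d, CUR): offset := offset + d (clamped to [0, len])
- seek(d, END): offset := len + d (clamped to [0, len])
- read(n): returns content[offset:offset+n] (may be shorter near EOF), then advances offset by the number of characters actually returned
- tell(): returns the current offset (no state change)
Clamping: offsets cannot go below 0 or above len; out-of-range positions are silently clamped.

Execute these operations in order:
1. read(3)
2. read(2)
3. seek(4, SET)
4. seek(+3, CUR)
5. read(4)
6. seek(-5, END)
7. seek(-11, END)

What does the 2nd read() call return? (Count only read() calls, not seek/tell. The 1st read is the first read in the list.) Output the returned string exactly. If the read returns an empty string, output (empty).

Answer: L3

Derivation:
After 1 (read(3)): returned 'PWX', offset=3
After 2 (read(2)): returned 'L3', offset=5
After 3 (seek(4, SET)): offset=4
After 4 (seek(+3, CUR)): offset=7
After 5 (read(4)): returned 'B9PV', offset=11
After 6 (seek(-5, END)): offset=12
After 7 (seek(-11, END)): offset=6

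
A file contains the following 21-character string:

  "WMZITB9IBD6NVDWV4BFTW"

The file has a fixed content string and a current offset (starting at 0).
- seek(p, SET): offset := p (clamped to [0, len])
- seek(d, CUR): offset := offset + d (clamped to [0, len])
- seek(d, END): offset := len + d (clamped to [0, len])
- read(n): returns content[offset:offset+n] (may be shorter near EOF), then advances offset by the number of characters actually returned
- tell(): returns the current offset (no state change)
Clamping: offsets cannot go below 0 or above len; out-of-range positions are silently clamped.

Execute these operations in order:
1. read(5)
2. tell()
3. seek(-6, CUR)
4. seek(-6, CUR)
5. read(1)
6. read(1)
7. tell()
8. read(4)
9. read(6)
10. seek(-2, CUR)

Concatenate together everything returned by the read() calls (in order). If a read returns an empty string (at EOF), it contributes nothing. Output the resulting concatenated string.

After 1 (read(5)): returned 'WMZIT', offset=5
After 2 (tell()): offset=5
After 3 (seek(-6, CUR)): offset=0
After 4 (seek(-6, CUR)): offset=0
After 5 (read(1)): returned 'W', offset=1
After 6 (read(1)): returned 'M', offset=2
After 7 (tell()): offset=2
After 8 (read(4)): returned 'ZITB', offset=6
After 9 (read(6)): returned '9IBD6N', offset=12
After 10 (seek(-2, CUR)): offset=10

Answer: WMZITWMZITB9IBD6N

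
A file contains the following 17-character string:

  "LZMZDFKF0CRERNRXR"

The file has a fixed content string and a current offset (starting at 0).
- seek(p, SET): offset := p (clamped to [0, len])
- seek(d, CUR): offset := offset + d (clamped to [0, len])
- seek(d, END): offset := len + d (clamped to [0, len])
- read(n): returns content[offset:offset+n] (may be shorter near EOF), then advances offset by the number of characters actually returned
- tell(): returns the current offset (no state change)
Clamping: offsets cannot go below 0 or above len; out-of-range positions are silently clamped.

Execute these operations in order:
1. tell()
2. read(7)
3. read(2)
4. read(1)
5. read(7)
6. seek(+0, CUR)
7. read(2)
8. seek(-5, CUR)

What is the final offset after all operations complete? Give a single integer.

Answer: 12

Derivation:
After 1 (tell()): offset=0
After 2 (read(7)): returned 'LZMZDFK', offset=7
After 3 (read(2)): returned 'F0', offset=9
After 4 (read(1)): returned 'C', offset=10
After 5 (read(7)): returned 'RERNRXR', offset=17
After 6 (seek(+0, CUR)): offset=17
After 7 (read(2)): returned '', offset=17
After 8 (seek(-5, CUR)): offset=12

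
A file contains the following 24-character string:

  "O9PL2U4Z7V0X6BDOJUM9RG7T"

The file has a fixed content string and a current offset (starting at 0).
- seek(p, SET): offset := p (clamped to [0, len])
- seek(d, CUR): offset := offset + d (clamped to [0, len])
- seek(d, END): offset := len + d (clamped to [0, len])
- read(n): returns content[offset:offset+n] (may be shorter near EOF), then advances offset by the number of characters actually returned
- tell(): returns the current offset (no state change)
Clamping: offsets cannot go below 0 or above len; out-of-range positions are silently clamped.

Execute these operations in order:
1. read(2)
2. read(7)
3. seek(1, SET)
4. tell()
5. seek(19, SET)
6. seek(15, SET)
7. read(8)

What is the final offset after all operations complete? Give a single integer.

After 1 (read(2)): returned 'O9', offset=2
After 2 (read(7)): returned 'PL2U4Z7', offset=9
After 3 (seek(1, SET)): offset=1
After 4 (tell()): offset=1
After 5 (seek(19, SET)): offset=19
After 6 (seek(15, SET)): offset=15
After 7 (read(8)): returned 'OJUM9RG7', offset=23

Answer: 23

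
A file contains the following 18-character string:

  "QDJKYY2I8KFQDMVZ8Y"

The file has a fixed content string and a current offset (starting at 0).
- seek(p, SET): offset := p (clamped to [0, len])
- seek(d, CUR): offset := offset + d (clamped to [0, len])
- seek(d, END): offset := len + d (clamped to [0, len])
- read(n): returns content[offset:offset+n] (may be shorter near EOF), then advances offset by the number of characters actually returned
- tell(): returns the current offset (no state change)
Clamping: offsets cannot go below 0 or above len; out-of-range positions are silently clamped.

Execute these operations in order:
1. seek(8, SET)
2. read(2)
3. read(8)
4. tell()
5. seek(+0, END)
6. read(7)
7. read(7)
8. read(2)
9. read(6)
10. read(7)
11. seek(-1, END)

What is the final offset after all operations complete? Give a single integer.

Answer: 17

Derivation:
After 1 (seek(8, SET)): offset=8
After 2 (read(2)): returned '8K', offset=10
After 3 (read(8)): returned 'FQDMVZ8Y', offset=18
After 4 (tell()): offset=18
After 5 (seek(+0, END)): offset=18
After 6 (read(7)): returned '', offset=18
After 7 (read(7)): returned '', offset=18
After 8 (read(2)): returned '', offset=18
After 9 (read(6)): returned '', offset=18
After 10 (read(7)): returned '', offset=18
After 11 (seek(-1, END)): offset=17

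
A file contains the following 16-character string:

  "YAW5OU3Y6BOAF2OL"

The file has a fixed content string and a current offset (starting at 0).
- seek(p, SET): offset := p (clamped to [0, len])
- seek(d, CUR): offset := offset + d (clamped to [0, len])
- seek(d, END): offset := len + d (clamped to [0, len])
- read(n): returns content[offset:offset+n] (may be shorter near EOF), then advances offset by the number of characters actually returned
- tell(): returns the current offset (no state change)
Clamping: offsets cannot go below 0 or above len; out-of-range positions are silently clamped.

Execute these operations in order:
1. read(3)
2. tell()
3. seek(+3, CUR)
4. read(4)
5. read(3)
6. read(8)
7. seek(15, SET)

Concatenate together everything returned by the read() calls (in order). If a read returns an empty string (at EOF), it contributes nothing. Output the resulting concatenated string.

Answer: YAW3Y6BOAF2OL

Derivation:
After 1 (read(3)): returned 'YAW', offset=3
After 2 (tell()): offset=3
After 3 (seek(+3, CUR)): offset=6
After 4 (read(4)): returned '3Y6B', offset=10
After 5 (read(3)): returned 'OAF', offset=13
After 6 (read(8)): returned '2OL', offset=16
After 7 (seek(15, SET)): offset=15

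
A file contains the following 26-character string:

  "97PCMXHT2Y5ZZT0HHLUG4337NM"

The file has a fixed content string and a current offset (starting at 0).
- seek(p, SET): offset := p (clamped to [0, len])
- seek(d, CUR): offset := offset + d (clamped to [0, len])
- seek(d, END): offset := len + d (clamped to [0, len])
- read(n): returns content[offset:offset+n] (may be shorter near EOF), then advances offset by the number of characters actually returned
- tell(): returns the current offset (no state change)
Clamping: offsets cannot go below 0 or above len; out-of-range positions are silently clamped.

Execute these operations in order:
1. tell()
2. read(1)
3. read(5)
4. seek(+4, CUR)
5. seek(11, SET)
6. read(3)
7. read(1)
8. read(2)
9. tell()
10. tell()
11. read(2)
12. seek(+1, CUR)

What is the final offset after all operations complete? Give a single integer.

Answer: 20

Derivation:
After 1 (tell()): offset=0
After 2 (read(1)): returned '9', offset=1
After 3 (read(5)): returned '7PCMX', offset=6
After 4 (seek(+4, CUR)): offset=10
After 5 (seek(11, SET)): offset=11
After 6 (read(3)): returned 'ZZT', offset=14
After 7 (read(1)): returned '0', offset=15
After 8 (read(2)): returned 'HH', offset=17
After 9 (tell()): offset=17
After 10 (tell()): offset=17
After 11 (read(2)): returned 'LU', offset=19
After 12 (seek(+1, CUR)): offset=20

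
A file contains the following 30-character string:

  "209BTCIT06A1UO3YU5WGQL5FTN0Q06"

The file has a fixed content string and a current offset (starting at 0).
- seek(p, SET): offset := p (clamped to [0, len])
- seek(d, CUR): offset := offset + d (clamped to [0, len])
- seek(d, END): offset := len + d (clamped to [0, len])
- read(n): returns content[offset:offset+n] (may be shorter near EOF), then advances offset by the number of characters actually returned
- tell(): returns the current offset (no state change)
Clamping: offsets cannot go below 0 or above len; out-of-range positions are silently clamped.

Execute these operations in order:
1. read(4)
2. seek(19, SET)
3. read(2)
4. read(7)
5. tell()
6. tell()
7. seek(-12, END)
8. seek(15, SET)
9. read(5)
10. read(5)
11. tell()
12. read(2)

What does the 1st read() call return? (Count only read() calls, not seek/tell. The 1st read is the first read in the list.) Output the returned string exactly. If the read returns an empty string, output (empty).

After 1 (read(4)): returned '209B', offset=4
After 2 (seek(19, SET)): offset=19
After 3 (read(2)): returned 'GQ', offset=21
After 4 (read(7)): returned 'L5FTN0Q', offset=28
After 5 (tell()): offset=28
After 6 (tell()): offset=28
After 7 (seek(-12, END)): offset=18
After 8 (seek(15, SET)): offset=15
After 9 (read(5)): returned 'YU5WG', offset=20
After 10 (read(5)): returned 'QL5FT', offset=25
After 11 (tell()): offset=25
After 12 (read(2)): returned 'N0', offset=27

Answer: 209B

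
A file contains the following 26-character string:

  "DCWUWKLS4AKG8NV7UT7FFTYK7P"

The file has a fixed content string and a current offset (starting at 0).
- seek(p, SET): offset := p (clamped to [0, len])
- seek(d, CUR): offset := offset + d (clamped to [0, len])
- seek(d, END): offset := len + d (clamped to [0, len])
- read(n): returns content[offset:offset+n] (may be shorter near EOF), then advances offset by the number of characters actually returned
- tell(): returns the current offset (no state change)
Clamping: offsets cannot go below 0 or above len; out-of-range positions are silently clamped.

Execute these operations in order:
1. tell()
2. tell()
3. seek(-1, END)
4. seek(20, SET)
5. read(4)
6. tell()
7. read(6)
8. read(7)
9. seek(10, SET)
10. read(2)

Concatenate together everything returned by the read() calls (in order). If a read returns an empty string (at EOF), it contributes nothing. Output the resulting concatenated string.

After 1 (tell()): offset=0
After 2 (tell()): offset=0
After 3 (seek(-1, END)): offset=25
After 4 (seek(20, SET)): offset=20
After 5 (read(4)): returned 'FTYK', offset=24
After 6 (tell()): offset=24
After 7 (read(6)): returned '7P', offset=26
After 8 (read(7)): returned '', offset=26
After 9 (seek(10, SET)): offset=10
After 10 (read(2)): returned 'KG', offset=12

Answer: FTYK7PKG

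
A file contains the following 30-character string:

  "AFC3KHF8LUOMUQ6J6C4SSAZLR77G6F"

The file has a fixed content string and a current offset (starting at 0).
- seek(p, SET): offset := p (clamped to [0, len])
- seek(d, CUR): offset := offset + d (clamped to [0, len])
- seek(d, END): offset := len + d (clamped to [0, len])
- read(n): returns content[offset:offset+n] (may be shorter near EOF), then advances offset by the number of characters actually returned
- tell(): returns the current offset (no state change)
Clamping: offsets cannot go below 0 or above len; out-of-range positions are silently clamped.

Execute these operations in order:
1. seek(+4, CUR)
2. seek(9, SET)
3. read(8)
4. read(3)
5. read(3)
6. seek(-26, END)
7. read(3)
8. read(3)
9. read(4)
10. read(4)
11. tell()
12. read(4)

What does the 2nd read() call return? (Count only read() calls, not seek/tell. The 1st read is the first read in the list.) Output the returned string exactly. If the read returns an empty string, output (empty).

After 1 (seek(+4, CUR)): offset=4
After 2 (seek(9, SET)): offset=9
After 3 (read(8)): returned 'UOMUQ6J6', offset=17
After 4 (read(3)): returned 'C4S', offset=20
After 5 (read(3)): returned 'SAZ', offset=23
After 6 (seek(-26, END)): offset=4
After 7 (read(3)): returned 'KHF', offset=7
After 8 (read(3)): returned '8LU', offset=10
After 9 (read(4)): returned 'OMUQ', offset=14
After 10 (read(4)): returned '6J6C', offset=18
After 11 (tell()): offset=18
After 12 (read(4)): returned '4SSA', offset=22

Answer: C4S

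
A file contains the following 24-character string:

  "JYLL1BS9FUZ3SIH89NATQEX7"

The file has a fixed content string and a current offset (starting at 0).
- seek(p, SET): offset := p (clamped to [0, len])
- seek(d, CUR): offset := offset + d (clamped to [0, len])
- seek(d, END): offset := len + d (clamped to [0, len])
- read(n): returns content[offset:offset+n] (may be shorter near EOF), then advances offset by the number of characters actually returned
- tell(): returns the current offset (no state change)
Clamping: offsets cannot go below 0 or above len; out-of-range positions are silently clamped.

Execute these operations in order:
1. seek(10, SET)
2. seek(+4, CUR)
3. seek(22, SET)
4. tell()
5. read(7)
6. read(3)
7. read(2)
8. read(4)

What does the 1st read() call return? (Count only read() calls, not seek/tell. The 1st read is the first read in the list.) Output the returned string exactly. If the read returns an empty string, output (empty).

After 1 (seek(10, SET)): offset=10
After 2 (seek(+4, CUR)): offset=14
After 3 (seek(22, SET)): offset=22
After 4 (tell()): offset=22
After 5 (read(7)): returned 'X7', offset=24
After 6 (read(3)): returned '', offset=24
After 7 (read(2)): returned '', offset=24
After 8 (read(4)): returned '', offset=24

Answer: X7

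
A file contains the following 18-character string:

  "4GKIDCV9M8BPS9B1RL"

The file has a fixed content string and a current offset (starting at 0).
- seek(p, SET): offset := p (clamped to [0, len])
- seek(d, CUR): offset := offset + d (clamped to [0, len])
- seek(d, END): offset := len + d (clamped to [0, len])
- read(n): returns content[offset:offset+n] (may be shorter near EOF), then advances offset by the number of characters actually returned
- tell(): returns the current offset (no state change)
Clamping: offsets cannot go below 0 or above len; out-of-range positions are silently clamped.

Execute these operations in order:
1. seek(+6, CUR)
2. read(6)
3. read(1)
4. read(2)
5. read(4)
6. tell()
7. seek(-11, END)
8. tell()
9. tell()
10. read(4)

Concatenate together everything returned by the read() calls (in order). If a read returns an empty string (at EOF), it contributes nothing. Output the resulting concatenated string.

Answer: V9M8BPS9B1RL9M8B

Derivation:
After 1 (seek(+6, CUR)): offset=6
After 2 (read(6)): returned 'V9M8BP', offset=12
After 3 (read(1)): returned 'S', offset=13
After 4 (read(2)): returned '9B', offset=15
After 5 (read(4)): returned '1RL', offset=18
After 6 (tell()): offset=18
After 7 (seek(-11, END)): offset=7
After 8 (tell()): offset=7
After 9 (tell()): offset=7
After 10 (read(4)): returned '9M8B', offset=11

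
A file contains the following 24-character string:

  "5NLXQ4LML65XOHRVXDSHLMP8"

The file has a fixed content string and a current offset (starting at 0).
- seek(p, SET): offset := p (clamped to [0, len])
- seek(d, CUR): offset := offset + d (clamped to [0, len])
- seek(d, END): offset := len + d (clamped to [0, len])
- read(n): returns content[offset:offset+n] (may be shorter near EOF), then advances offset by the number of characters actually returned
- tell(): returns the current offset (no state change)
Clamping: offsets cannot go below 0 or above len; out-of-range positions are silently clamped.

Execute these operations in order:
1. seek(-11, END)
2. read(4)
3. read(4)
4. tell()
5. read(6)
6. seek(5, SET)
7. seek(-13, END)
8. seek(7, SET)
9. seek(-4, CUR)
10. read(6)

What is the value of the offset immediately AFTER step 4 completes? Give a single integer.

After 1 (seek(-11, END)): offset=13
After 2 (read(4)): returned 'HRVX', offset=17
After 3 (read(4)): returned 'DSHL', offset=21
After 4 (tell()): offset=21

Answer: 21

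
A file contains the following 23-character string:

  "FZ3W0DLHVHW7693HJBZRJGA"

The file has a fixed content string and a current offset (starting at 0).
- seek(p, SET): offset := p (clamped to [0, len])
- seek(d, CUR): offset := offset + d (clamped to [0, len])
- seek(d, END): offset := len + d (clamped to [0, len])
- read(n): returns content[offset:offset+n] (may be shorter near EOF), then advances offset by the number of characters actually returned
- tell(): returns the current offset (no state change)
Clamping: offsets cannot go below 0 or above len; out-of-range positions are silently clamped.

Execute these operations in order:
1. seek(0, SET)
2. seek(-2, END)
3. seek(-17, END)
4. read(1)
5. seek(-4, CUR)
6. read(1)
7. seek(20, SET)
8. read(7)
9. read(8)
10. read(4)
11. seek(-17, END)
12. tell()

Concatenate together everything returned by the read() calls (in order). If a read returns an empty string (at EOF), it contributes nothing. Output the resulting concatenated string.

Answer: LWJGA

Derivation:
After 1 (seek(0, SET)): offset=0
After 2 (seek(-2, END)): offset=21
After 3 (seek(-17, END)): offset=6
After 4 (read(1)): returned 'L', offset=7
After 5 (seek(-4, CUR)): offset=3
After 6 (read(1)): returned 'W', offset=4
After 7 (seek(20, SET)): offset=20
After 8 (read(7)): returned 'JGA', offset=23
After 9 (read(8)): returned '', offset=23
After 10 (read(4)): returned '', offset=23
After 11 (seek(-17, END)): offset=6
After 12 (tell()): offset=6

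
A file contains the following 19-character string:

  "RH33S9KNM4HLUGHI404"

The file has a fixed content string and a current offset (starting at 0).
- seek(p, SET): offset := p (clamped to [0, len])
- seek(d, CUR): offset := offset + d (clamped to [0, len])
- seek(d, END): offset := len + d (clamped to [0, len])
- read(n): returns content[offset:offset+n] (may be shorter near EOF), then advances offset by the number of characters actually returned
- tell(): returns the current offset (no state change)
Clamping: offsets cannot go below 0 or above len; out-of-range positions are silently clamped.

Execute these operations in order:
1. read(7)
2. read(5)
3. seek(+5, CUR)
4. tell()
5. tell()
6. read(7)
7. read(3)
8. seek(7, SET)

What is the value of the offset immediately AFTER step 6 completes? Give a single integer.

Answer: 19

Derivation:
After 1 (read(7)): returned 'RH33S9K', offset=7
After 2 (read(5)): returned 'NM4HL', offset=12
After 3 (seek(+5, CUR)): offset=17
After 4 (tell()): offset=17
After 5 (tell()): offset=17
After 6 (read(7)): returned '04', offset=19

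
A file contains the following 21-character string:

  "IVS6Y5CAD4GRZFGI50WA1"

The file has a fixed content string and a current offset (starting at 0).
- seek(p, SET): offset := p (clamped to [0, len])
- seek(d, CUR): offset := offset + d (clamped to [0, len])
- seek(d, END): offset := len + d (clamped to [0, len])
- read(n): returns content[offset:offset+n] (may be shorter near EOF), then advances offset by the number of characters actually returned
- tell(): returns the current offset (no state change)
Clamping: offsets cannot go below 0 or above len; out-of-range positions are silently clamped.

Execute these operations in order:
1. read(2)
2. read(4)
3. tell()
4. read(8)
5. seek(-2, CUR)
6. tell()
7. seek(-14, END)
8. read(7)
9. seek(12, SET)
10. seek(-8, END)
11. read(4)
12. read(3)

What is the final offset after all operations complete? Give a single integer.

After 1 (read(2)): returned 'IV', offset=2
After 2 (read(4)): returned 'S6Y5', offset=6
After 3 (tell()): offset=6
After 4 (read(8)): returned 'CAD4GRZF', offset=14
After 5 (seek(-2, CUR)): offset=12
After 6 (tell()): offset=12
After 7 (seek(-14, END)): offset=7
After 8 (read(7)): returned 'AD4GRZF', offset=14
After 9 (seek(12, SET)): offset=12
After 10 (seek(-8, END)): offset=13
After 11 (read(4)): returned 'FGI5', offset=17
After 12 (read(3)): returned '0WA', offset=20

Answer: 20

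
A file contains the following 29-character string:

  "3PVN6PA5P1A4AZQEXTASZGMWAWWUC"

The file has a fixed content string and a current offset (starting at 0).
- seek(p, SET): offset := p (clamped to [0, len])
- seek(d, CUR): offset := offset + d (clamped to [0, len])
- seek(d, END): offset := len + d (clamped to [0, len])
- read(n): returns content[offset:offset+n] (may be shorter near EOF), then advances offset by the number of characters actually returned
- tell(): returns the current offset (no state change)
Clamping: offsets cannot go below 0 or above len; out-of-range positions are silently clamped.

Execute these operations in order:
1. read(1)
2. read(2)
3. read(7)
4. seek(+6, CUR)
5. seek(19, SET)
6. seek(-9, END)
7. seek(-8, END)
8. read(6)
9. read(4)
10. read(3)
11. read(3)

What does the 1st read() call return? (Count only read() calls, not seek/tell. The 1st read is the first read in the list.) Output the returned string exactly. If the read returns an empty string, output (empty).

After 1 (read(1)): returned '3', offset=1
After 2 (read(2)): returned 'PV', offset=3
After 3 (read(7)): returned 'N6PA5P1', offset=10
After 4 (seek(+6, CUR)): offset=16
After 5 (seek(19, SET)): offset=19
After 6 (seek(-9, END)): offset=20
After 7 (seek(-8, END)): offset=21
After 8 (read(6)): returned 'GMWAWW', offset=27
After 9 (read(4)): returned 'UC', offset=29
After 10 (read(3)): returned '', offset=29
After 11 (read(3)): returned '', offset=29

Answer: 3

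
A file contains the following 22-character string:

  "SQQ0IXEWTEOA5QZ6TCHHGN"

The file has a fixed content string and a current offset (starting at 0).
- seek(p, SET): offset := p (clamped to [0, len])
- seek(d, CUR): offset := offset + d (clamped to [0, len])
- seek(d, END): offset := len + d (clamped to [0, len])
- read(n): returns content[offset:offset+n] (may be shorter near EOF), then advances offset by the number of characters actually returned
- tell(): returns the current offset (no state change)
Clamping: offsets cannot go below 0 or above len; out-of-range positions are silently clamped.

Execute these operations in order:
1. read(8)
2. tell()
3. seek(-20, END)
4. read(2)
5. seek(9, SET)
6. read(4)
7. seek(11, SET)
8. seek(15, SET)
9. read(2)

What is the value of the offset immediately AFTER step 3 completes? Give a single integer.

Answer: 2

Derivation:
After 1 (read(8)): returned 'SQQ0IXEW', offset=8
After 2 (tell()): offset=8
After 3 (seek(-20, END)): offset=2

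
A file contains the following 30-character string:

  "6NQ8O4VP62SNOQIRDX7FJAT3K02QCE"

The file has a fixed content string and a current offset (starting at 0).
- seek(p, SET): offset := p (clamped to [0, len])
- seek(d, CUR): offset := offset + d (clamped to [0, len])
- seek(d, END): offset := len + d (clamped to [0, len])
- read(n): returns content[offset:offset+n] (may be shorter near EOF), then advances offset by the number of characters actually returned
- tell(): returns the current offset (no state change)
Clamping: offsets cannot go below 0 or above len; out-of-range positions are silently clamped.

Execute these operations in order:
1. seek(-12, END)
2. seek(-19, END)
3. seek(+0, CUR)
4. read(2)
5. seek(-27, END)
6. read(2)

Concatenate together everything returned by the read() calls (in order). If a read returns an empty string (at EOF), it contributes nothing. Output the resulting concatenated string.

After 1 (seek(-12, END)): offset=18
After 2 (seek(-19, END)): offset=11
After 3 (seek(+0, CUR)): offset=11
After 4 (read(2)): returned 'NO', offset=13
After 5 (seek(-27, END)): offset=3
After 6 (read(2)): returned '8O', offset=5

Answer: NO8O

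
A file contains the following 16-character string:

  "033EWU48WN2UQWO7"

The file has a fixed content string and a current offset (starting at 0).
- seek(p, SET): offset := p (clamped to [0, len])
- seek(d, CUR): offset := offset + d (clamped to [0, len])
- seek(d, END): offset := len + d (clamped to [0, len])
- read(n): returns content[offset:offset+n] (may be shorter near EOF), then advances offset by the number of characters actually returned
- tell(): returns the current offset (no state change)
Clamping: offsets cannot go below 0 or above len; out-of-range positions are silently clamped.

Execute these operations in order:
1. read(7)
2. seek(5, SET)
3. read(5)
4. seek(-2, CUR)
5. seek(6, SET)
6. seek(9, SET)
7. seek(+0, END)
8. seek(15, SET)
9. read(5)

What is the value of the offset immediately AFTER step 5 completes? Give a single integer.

Answer: 6

Derivation:
After 1 (read(7)): returned '033EWU4', offset=7
After 2 (seek(5, SET)): offset=5
After 3 (read(5)): returned 'U48WN', offset=10
After 4 (seek(-2, CUR)): offset=8
After 5 (seek(6, SET)): offset=6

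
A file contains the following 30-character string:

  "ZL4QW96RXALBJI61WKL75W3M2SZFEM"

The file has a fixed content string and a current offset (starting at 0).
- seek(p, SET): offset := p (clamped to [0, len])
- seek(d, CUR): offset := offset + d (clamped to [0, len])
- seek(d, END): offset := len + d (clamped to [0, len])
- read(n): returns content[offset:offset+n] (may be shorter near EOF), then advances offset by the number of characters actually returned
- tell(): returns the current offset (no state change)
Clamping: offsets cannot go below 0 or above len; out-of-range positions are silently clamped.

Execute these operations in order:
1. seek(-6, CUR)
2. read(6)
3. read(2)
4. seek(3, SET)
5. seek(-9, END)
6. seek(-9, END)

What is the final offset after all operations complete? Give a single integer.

Answer: 21

Derivation:
After 1 (seek(-6, CUR)): offset=0
After 2 (read(6)): returned 'ZL4QW9', offset=6
After 3 (read(2)): returned '6R', offset=8
After 4 (seek(3, SET)): offset=3
After 5 (seek(-9, END)): offset=21
After 6 (seek(-9, END)): offset=21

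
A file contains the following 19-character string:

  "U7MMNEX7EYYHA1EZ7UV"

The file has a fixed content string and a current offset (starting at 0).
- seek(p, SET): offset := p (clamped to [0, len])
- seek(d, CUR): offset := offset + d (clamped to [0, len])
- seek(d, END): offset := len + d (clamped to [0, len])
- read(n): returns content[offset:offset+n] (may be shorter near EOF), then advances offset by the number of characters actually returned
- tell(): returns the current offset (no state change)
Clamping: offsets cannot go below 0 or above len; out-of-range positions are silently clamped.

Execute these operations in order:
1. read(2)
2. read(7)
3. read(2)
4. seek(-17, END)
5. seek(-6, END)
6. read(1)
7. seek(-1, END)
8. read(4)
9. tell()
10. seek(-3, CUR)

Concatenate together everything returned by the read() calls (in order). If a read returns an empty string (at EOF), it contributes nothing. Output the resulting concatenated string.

After 1 (read(2)): returned 'U7', offset=2
After 2 (read(7)): returned 'MMNEX7E', offset=9
After 3 (read(2)): returned 'YY', offset=11
After 4 (seek(-17, END)): offset=2
After 5 (seek(-6, END)): offset=13
After 6 (read(1)): returned '1', offset=14
After 7 (seek(-1, END)): offset=18
After 8 (read(4)): returned 'V', offset=19
After 9 (tell()): offset=19
After 10 (seek(-3, CUR)): offset=16

Answer: U7MMNEX7EYY1V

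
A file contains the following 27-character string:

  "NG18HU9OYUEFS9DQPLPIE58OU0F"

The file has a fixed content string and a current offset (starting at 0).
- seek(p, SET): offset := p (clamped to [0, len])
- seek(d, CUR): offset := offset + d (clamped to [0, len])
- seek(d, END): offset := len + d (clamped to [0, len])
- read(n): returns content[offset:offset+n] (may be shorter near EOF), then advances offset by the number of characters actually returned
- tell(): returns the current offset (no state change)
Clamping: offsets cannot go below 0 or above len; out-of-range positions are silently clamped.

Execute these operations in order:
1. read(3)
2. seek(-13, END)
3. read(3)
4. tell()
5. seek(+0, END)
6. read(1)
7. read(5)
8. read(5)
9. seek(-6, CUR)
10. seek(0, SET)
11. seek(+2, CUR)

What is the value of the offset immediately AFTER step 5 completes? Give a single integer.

Answer: 27

Derivation:
After 1 (read(3)): returned 'NG1', offset=3
After 2 (seek(-13, END)): offset=14
After 3 (read(3)): returned 'DQP', offset=17
After 4 (tell()): offset=17
After 5 (seek(+0, END)): offset=27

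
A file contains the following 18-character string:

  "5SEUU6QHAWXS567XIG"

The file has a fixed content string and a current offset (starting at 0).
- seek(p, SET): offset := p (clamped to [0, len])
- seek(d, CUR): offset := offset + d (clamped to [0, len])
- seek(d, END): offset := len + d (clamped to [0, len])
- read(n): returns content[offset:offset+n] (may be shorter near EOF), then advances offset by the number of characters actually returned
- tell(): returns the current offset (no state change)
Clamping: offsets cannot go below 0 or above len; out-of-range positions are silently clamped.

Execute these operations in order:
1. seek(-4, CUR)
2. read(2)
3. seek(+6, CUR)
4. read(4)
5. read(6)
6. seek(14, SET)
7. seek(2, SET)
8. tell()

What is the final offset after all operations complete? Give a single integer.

After 1 (seek(-4, CUR)): offset=0
After 2 (read(2)): returned '5S', offset=2
After 3 (seek(+6, CUR)): offset=8
After 4 (read(4)): returned 'AWXS', offset=12
After 5 (read(6)): returned '567XIG', offset=18
After 6 (seek(14, SET)): offset=14
After 7 (seek(2, SET)): offset=2
After 8 (tell()): offset=2

Answer: 2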